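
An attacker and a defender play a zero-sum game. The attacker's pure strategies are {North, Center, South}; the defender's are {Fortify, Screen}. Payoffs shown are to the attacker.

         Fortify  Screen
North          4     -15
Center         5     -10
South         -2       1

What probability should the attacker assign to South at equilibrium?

Row minima: North → -15, Center → -10, South → -2; maximin = -2.
Column maxima: Fortify → 5, Screen → 1; minimax = 1.
-2 ≠ 1, so there is no saddle point; optimal play is mixed.
North is strictly dominated by Center, so the attacker never plays it.
On the remaining 2×2 (Center, South vs Fortify, Screen):
Let the attacker play Center with probability p. Expected payoff against Fortify: 5p + (-2)(1−p) = 7p − 2; against Screen: (-10)p + 1(1−p) = −11p + 1.
Setting these equal: 7p − 2 = −11p + 1 ⇒ 18p = 3 ⇒ p = 1/6, and the value is (7)·(1/6) − 2 = -5/6.
For the defender: with q = P(Fortify), equating Center's and South's payoffs gives 15q − 10 = −3q + 1 ⇒ q = 11/18.

5/6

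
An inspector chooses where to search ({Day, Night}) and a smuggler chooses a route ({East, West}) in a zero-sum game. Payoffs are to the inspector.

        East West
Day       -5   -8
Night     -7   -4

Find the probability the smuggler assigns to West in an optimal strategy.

1/3

Row minima: Day → -8, Night → -7; maximin = -7.
Column maxima: East → -5, West → -4; minimax = -5.
-7 ≠ -5, so there is no saddle point; optimal play is mixed.
Let the inspector play Day with probability p. Expected payoff against East: (-5)p + (-7)(1−p) = 2p − 7; against West: (-8)p + (-4)(1−p) = −4p − 4.
Setting these equal: 2p − 7 = −4p − 4 ⇒ 6p = 3 ⇒ p = 1/2, and the value is (2)·(1/2) − 7 = -6.
For the smuggler: with q = P(East), equating Day's and Night's payoffs gives 3q − 8 = −3q − 4 ⇒ q = 2/3.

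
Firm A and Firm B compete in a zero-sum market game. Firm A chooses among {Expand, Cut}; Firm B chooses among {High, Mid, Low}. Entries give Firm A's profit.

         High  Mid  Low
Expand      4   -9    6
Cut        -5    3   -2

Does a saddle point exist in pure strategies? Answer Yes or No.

Row minima: Expand → -9, Cut → -5; maximin = -5.
Column maxima: High → 4, Mid → 3, Low → 6; minimax = 3.
-5 ≠ 3, so no pure-strategy equilibrium exists.

No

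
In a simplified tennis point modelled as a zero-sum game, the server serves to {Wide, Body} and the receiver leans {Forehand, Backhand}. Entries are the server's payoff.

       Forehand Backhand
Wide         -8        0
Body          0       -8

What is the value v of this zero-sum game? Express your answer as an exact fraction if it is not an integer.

-4

Row minima: Wide → -8, Body → -8; maximin = -8.
Column maxima: Forehand → 0, Backhand → 0; minimax = 0.
-8 ≠ 0, so there is no saddle point; optimal play is mixed.
Let the server play Wide with probability p. Expected payoff against Forehand: (-8)p + 0(1−p) = −8p; against Backhand: 0p + (-8)(1−p) = 8p − 8.
Setting these equal: −8p = 8p − 8 ⇒ −16p = -8 ⇒ p = 1/2, and the value is (-8)·(1/2) = -4.
For the receiver: with q = P(Forehand), equating Wide's and Body's payoffs gives −8q = 8q − 8 ⇒ q = 1/2.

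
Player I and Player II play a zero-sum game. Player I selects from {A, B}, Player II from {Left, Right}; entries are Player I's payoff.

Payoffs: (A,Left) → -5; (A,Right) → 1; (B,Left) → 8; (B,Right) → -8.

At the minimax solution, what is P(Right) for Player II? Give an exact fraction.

13/22

Row minima: A → -5, B → -8; maximin = -5.
Column maxima: Left → 8, Right → 1; minimax = 1.
-5 ≠ 1, so there is no saddle point; optimal play is mixed.
Let Player I play A with probability p. Expected payoff against Left: (-5)p + 8(1−p) = −13p + 8; against Right: 1p + (-8)(1−p) = 9p − 8.
Setting these equal: −13p + 8 = 9p − 8 ⇒ −22p = -16 ⇒ p = 8/11, and the value is (-13)·(8/11) + 8 = -16/11.
For Player II: with q = P(Left), equating A's and B's payoffs gives −6q + 1 = 16q − 8 ⇒ q = 9/22.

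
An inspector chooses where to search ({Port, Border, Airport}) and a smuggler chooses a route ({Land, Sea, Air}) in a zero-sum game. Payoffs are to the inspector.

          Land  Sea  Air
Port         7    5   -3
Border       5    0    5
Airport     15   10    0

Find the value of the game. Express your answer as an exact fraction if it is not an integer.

Row minima: Port → -3, Border → 0, Airport → 0; maximin = 0.
Column maxima: Land → 15, Sea → 10, Air → 5; minimax = 5.
0 ≠ 5, so there is no saddle point; optimal play is mixed.
Port is strictly dominated by Airport, so the inspector never plays it.
Land is strictly dominated by Sea (it gives the inspector strictly more in every row), so the smuggler never plays it.
On the remaining 2×2 (Border, Airport vs Sea, Air):
Let the inspector play Border with probability p. Expected payoff against Sea: 0p + 10(1−p) = −10p + 10; against Air: 5p + 0(1−p) = 5p.
Setting these equal: −10p + 10 = 5p ⇒ −15p = -10 ⇒ p = 2/3, and the value is (-10)·(2/3) + 10 = 10/3.
For the smuggler: with q = P(Sea), equating Border's and Airport's payoffs gives −5q + 5 = 10q ⇒ q = 1/3.

10/3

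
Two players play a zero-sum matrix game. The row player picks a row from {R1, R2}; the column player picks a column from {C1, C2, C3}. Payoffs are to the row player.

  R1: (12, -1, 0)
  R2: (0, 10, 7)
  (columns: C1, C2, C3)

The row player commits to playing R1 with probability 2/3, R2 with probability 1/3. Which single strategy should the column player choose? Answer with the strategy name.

If the column player plays C1, the row player's expected payoff is (2/3)·12 + (1/3)·0 = 8.
If the column player plays C2, the row player's expected payoff is (2/3)·(-1) + (1/3)·10 = 8/3.
If the column player plays C3, the row player's expected payoff is (2/3)·0 + (1/3)·7 = 7/3.
The column player minimizes the row player's payoff; the smallest is 7/3, so the best response is C3.

C3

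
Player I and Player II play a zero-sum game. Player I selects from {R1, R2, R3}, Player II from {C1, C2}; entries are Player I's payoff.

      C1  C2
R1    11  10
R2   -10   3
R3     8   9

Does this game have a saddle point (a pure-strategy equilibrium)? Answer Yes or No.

Yes

Row minima: R1 → 10, R2 → -10, R3 → 8; maximin = 10.
Column maxima: C1 → 11, C2 → 10; minimax = 10.
maximin = minimax = 10, so a saddle point exists.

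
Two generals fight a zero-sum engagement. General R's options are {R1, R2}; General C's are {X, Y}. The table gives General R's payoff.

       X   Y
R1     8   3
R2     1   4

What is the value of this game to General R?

29/8

Row minima: R1 → 3, R2 → 1; maximin = 3.
Column maxima: X → 8, Y → 4; minimax = 4.
3 ≠ 4, so there is no saddle point; optimal play is mixed.
Let General R play R1 with probability p. Expected payoff against X: 8p + 1(1−p) = 7p + 1; against Y: 3p + 4(1−p) = −p + 4.
Setting these equal: 7p + 1 = −p + 4 ⇒ 8p = 3 ⇒ p = 3/8, and the value is (7)·(3/8) + 1 = 29/8.
For General C: with q = P(X), equating R1's and R2's payoffs gives 5q + 3 = −3q + 4 ⇒ q = 1/8.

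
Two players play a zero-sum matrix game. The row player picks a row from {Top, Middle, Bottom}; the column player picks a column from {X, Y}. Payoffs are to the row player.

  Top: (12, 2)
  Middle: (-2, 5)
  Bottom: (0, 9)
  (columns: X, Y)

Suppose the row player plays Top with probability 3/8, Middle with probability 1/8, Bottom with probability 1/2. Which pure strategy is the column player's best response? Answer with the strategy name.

X

If the column player plays X, the row player's expected payoff is (3/8)·12 + (1/8)·(-2) + (1/2)·0 = 17/4.
If the column player plays Y, the row player's expected payoff is (3/8)·2 + (1/8)·5 + (1/2)·9 = 47/8.
The column player minimizes the row player's payoff; the smallest is 17/4, so the best response is X.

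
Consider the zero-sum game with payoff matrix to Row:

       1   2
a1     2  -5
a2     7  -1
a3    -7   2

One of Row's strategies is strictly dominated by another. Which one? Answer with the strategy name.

a2 gives a strictly higher payoff than a1 against every column: 7 > 2, -1 > -5.
So a1 is strictly dominated and Row never plays it.

a1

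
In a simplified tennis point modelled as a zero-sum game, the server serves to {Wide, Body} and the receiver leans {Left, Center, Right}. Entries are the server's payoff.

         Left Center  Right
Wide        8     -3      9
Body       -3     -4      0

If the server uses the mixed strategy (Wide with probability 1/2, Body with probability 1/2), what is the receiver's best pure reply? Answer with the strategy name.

If the receiver plays Left, the server's expected payoff is (1/2)·8 + (1/2)·(-3) = 5/2.
If the receiver plays Center, the server's expected payoff is (1/2)·(-3) + (1/2)·(-4) = -7/2.
If the receiver plays Right, the server's expected payoff is (1/2)·9 + (1/2)·0 = 9/2.
The receiver minimizes the server's payoff; the smallest is -7/2, so the best response is Center.

Center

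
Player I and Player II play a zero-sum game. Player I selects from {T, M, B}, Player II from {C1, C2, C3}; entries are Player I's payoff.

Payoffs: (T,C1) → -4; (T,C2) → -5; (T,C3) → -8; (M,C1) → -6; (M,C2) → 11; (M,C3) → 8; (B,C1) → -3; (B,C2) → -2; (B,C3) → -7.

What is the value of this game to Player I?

Row minima: T → -8, M → -6, B → -7; maximin = -6.
Column maxima: C1 → -3, C2 → 11, C3 → 8; minimax = -3.
-6 ≠ -3, so there is no saddle point; optimal play is mixed.
T is strictly dominated by B, so Player I never plays it.
With T eliminated, C2 is strictly dominated by C1 (it gives Player I strictly more in every remaining row), so Player II never plays it.
On the remaining 2×2 (M, B vs C1, C3):
Let Player I play M with probability p. Expected payoff against C1: (-6)p + (-3)(1−p) = −3p − 3; against C3: 8p + (-7)(1−p) = 15p − 7.
Setting these equal: −3p − 3 = 15p − 7 ⇒ −18p = -4 ⇒ p = 2/9, and the value is (-3)·(2/9) − 3 = -11/3.
For Player II: with q = P(C1), equating M's and B's payoffs gives −14q + 8 = 4q − 7 ⇒ q = 5/6.

-11/3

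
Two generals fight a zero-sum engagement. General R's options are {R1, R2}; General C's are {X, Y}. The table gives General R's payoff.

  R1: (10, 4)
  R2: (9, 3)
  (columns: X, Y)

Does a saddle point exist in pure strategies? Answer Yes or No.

Yes

Row minima: R1 → 4, R2 → 3; maximin = 4.
Column maxima: X → 10, Y → 4; minimax = 4.
maximin = minimax = 4, so a saddle point exists.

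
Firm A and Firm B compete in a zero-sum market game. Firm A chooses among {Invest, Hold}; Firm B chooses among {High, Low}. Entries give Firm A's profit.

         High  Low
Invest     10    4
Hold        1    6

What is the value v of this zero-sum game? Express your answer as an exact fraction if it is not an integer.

Row minima: Invest → 4, Hold → 1; maximin = 4.
Column maxima: High → 10, Low → 6; minimax = 6.
4 ≠ 6, so there is no saddle point; optimal play is mixed.
Let Firm A play Invest with probability p. Expected payoff against High: 10p + 1(1−p) = 9p + 1; against Low: 4p + 6(1−p) = −2p + 6.
Setting these equal: 9p + 1 = −2p + 6 ⇒ 11p = 5 ⇒ p = 5/11, and the value is (9)·(5/11) + 1 = 56/11.
For Firm B: with q = P(High), equating Invest's and Hold's payoffs gives 6q + 4 = −5q + 6 ⇒ q = 2/11.

56/11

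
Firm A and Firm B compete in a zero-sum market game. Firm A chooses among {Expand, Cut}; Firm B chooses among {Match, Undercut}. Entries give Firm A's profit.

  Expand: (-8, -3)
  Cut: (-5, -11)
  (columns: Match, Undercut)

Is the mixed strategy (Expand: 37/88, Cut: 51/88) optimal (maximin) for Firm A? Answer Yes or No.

No

Against Match this mix gives (37/88)·(-8) + (51/88)·(-5) = -551/88.
Against Undercut this mix gives (37/88)·(-3) + (51/88)·(-11) = -84/11.
Firm B will play Undercut, holding Firm A to -84/11. Shifting weight toward the row that does better against Undercut would raise this floor (the equalizing mix achieves -73/11 against both Undercut and Match), so the proposed strategy is not optimal.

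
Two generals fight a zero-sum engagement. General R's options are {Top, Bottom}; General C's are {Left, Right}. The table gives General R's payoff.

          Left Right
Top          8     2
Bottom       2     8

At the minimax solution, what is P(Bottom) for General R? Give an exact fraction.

Row minima: Top → 2, Bottom → 2; maximin = 2.
Column maxima: Left → 8, Right → 8; minimax = 8.
2 ≠ 8, so there is no saddle point; optimal play is mixed.
Let General R play Top with probability p. Expected payoff against Left: 8p + 2(1−p) = 6p + 2; against Right: 2p + 8(1−p) = −6p + 8.
Setting these equal: 6p + 2 = −6p + 8 ⇒ 12p = 6 ⇒ p = 1/2, and the value is (6)·(1/2) + 2 = 5.
For General C: with q = P(Left), equating Top's and Bottom's payoffs gives 6q + 2 = −6q + 8 ⇒ q = 1/2.

1/2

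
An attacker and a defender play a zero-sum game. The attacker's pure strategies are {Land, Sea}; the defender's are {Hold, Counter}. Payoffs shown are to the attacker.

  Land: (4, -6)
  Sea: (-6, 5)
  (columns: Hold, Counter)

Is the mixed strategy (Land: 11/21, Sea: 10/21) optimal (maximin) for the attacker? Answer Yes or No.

Against Hold this mix gives (11/21)·4 + (10/21)·(-6) = -16/21.
Against Counter this mix gives (11/21)·(-6) + (10/21)·5 = -16/21.
All of the defender's active replies (Hold, Counter) yield -16/21, and no column does worse for the attacker. The mix makes the defender indifferent and guarantees -16/21, so it is optimal.

Yes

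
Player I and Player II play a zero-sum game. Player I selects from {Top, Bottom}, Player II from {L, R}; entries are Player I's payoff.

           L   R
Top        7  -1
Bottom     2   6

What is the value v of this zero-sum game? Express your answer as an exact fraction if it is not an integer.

Row minima: Top → -1, Bottom → 2; maximin = 2.
Column maxima: L → 7, R → 6; minimax = 6.
2 ≠ 6, so there is no saddle point; optimal play is mixed.
Let Player I play Top with probability p. Expected payoff against L: 7p + 2(1−p) = 5p + 2; against R: (-1)p + 6(1−p) = −7p + 6.
Setting these equal: 5p + 2 = −7p + 6 ⇒ 12p = 4 ⇒ p = 1/3, and the value is (5)·(1/3) + 2 = 11/3.
For Player II: with q = P(L), equating Top's and Bottom's payoffs gives 8q − 1 = −4q + 6 ⇒ q = 7/12.

11/3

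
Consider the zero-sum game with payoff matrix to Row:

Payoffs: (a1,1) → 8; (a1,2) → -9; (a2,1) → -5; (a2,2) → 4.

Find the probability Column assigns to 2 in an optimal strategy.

1/2

Row minima: a1 → -9, a2 → -5; maximin = -5.
Column maxima: 1 → 8, 2 → 4; minimax = 4.
-5 ≠ 4, so there is no saddle point; optimal play is mixed.
Let Row play a1 with probability p. Expected payoff against 1: 8p + (-5)(1−p) = 13p − 5; against 2: (-9)p + 4(1−p) = −13p + 4.
Setting these equal: 13p − 5 = −13p + 4 ⇒ 26p = 9 ⇒ p = 9/26, and the value is (13)·(9/26) − 5 = -1/2.
For Column: with q = P(1), equating a1's and a2's payoffs gives 17q − 9 = −9q + 4 ⇒ q = 1/2.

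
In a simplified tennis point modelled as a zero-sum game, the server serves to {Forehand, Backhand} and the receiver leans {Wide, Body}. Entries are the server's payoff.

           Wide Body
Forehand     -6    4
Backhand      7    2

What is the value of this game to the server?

Row minima: Forehand → -6, Backhand → 2; maximin = 2.
Column maxima: Wide → 7, Body → 4; minimax = 4.
2 ≠ 4, so there is no saddle point; optimal play is mixed.
Let the server play Forehand with probability p. Expected payoff against Wide: (-6)p + 7(1−p) = −13p + 7; against Body: 4p + 2(1−p) = 2p + 2.
Setting these equal: −13p + 7 = 2p + 2 ⇒ −15p = -5 ⇒ p = 1/3, and the value is (-13)·(1/3) + 7 = 8/3.
For the receiver: with q = P(Wide), equating Forehand's and Backhand's payoffs gives −10q + 4 = 5q + 2 ⇒ q = 2/15.

8/3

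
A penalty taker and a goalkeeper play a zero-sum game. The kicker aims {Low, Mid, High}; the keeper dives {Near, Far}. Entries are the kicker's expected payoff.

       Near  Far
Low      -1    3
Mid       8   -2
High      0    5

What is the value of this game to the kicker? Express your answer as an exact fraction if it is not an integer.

Row minima: Low → -1, Mid → -2, High → 0; maximin = 0.
Column maxima: Near → 8, Far → 5; minimax = 5.
0 ≠ 5, so there is no saddle point; optimal play is mixed.
Low is strictly dominated by High, so the kicker never plays it.
On the remaining 2×2 (Mid, High vs Near, Far):
Let the kicker play Mid with probability p. Expected payoff against Near: 8p + 0(1−p) = 8p; against Far: (-2)p + 5(1−p) = −7p + 5.
Setting these equal: 8p = −7p + 5 ⇒ 15p = 5 ⇒ p = 1/3, and the value is (8)·(1/3) = 8/3.
For the keeper: with q = P(Near), equating Mid's and High's payoffs gives 10q − 2 = −5q + 5 ⇒ q = 7/15.

8/3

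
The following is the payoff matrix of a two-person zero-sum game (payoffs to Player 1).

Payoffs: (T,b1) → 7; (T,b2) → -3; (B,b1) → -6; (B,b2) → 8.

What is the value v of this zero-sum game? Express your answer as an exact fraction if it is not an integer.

19/12

Row minima: T → -3, B → -6; maximin = -3.
Column maxima: b1 → 7, b2 → 8; minimax = 7.
-3 ≠ 7, so there is no saddle point; optimal play is mixed.
Let Player 1 play T with probability p. Expected payoff against b1: 7p + (-6)(1−p) = 13p − 6; against b2: (-3)p + 8(1−p) = −11p + 8.
Setting these equal: 13p − 6 = −11p + 8 ⇒ 24p = 14 ⇒ p = 7/12, and the value is (13)·(7/12) − 6 = 19/12.
For Player 2: with q = P(b1), equating T's and B's payoffs gives 10q − 3 = −14q + 8 ⇒ q = 11/24.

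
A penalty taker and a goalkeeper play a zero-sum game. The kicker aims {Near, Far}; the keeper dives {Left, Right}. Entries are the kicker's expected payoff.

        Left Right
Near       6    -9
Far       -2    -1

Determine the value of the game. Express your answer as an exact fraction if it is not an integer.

Row minima: Near → -9, Far → -2; maximin = -2.
Column maxima: Left → 6, Right → -1; minimax = -1.
-2 ≠ -1, so there is no saddle point; optimal play is mixed.
Let the kicker play Near with probability p. Expected payoff against Left: 6p + (-2)(1−p) = 8p − 2; against Right: (-9)p + (-1)(1−p) = −8p − 1.
Setting these equal: 8p − 2 = −8p − 1 ⇒ 16p = 1 ⇒ p = 1/16, and the value is (8)·(1/16) − 2 = -3/2.
For the keeper: with q = P(Left), equating Near's and Far's payoffs gives 15q − 9 = −q − 1 ⇒ q = 1/2.

-3/2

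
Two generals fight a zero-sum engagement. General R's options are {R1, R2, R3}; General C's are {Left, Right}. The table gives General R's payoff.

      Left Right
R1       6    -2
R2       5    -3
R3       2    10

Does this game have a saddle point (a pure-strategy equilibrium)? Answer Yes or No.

Row minima: R1 → -2, R2 → -3, R3 → 2; maximin = 2.
Column maxima: Left → 6, Right → 10; minimax = 6.
2 ≠ 6, so no pure-strategy equilibrium exists.

No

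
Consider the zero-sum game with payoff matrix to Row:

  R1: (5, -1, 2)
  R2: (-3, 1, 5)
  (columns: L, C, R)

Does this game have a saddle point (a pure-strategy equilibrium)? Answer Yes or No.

Row minima: R1 → -1, R2 → -3; maximin = -1.
Column maxima: L → 5, C → 1, R → 5; minimax = 1.
-1 ≠ 1, so no pure-strategy equilibrium exists.

No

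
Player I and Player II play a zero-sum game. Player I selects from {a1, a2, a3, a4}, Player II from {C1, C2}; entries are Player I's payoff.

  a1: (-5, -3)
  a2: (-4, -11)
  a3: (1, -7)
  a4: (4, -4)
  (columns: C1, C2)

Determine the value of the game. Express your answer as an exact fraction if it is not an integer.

Row minima: a1 → -5, a2 → -11, a3 → -7, a4 → -4; maximin = -4.
Column maxima: C1 → 4, C2 → -3; minimax = -3.
-4 ≠ -3, so there is no saddle point; optimal play is mixed.
a2 is strictly dominated by a3, so Player I never plays it.
a3 is strictly dominated by a4, so Player I never plays it.
On the remaining 2×2 (a1, a4 vs C1, C2):
Let Player I play a1 with probability p. Expected payoff against C1: (-5)p + 4(1−p) = −9p + 4; against C2: (-3)p + (-4)(1−p) = p − 4.
Setting these equal: −9p + 4 = p − 4 ⇒ −10p = -8 ⇒ p = 4/5, and the value is (-9)·(4/5) + 4 = -16/5.
For Player II: with q = P(C1), equating a1's and a4's payoffs gives −2q − 3 = 8q − 4 ⇒ q = 1/10.

-16/5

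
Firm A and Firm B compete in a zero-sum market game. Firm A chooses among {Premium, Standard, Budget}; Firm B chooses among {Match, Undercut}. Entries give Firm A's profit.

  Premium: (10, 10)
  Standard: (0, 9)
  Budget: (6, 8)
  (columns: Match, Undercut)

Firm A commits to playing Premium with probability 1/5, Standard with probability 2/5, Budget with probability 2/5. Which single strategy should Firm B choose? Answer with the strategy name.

If Firm B plays Match, Firm A's expected payoff is (1/5)·10 + (2/5)·0 + (2/5)·6 = 22/5.
If Firm B plays Undercut, Firm A's expected payoff is (1/5)·10 + (2/5)·9 + (2/5)·8 = 44/5.
Firm B minimizes Firm A's payoff; the smallest is 22/5, so the best response is Match.

Match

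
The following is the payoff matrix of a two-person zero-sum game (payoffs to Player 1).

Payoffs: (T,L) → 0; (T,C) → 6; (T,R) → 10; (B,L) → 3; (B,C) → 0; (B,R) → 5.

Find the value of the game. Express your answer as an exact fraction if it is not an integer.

2

Row minima: T → 0, B → 0; maximin = 0.
Column maxima: L → 3, C → 6, R → 10; minimax = 3.
0 ≠ 3, so there is no saddle point; optimal play is mixed.
R is strictly dominated by L (it gives Player 1 strictly more in every row), so Player 2 never plays it.
On the remaining 2×2 (T, B vs L, C):
Let Player 1 play T with probability p. Expected payoff against L: 0p + 3(1−p) = −3p + 3; against C: 6p + 0(1−p) = 6p.
Setting these equal: −3p + 3 = 6p ⇒ −9p = -3 ⇒ p = 1/3, and the value is (-3)·(1/3) + 3 = 2.
For Player 2: with q = P(L), equating T's and B's payoffs gives −6q + 6 = 3q ⇒ q = 2/3.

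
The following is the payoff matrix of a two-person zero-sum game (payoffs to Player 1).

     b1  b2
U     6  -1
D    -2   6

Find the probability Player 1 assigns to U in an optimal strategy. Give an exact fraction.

8/15

Row minima: U → -1, D → -2; maximin = -1.
Column maxima: b1 → 6, b2 → 6; minimax = 6.
-1 ≠ 6, so there is no saddle point; optimal play is mixed.
Let Player 1 play U with probability p. Expected payoff against b1: 6p + (-2)(1−p) = 8p − 2; against b2: (-1)p + 6(1−p) = −7p + 6.
Setting these equal: 8p − 2 = −7p + 6 ⇒ 15p = 8 ⇒ p = 8/15, and the value is (8)·(8/15) − 2 = 34/15.
For Player 2: with q = P(b1), equating U's and D's payoffs gives 7q − 1 = −8q + 6 ⇒ q = 7/15.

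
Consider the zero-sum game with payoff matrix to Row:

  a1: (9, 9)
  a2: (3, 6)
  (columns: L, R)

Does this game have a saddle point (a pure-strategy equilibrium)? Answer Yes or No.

Yes

Row minima: a1 → 9, a2 → 3; maximin = 9.
Column maxima: L → 9, R → 9; minimax = 9.
maximin = minimax = 9, so a saddle point exists.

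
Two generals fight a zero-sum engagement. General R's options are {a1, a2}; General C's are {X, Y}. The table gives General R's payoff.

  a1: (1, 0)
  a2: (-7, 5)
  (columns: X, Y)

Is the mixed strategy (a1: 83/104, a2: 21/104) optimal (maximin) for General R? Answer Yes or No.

Against X this mix gives (83/104)·1 + (21/104)·(-7) = -8/13.
Against Y this mix gives (83/104)·0 + (21/104)·5 = 105/104.
General C will play X, holding General R to -8/13. Shifting weight toward the row that does better against X would raise this floor (the equalizing mix achieves 5/13 against both X and Y), so the proposed strategy is not optimal.

No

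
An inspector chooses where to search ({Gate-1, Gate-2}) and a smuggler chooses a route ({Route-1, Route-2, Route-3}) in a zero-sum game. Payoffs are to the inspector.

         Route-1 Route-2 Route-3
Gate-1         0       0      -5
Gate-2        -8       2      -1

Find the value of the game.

-10/3

Row minima: Gate-1 → -5, Gate-2 → -8; maximin = -5.
Column maxima: Route-1 → 0, Route-2 → 2, Route-3 → -1; minimax = -1.
-5 ≠ -1, so there is no saddle point; optimal play is mixed.
Route-2 is strictly dominated by Route-3 (it gives the inspector strictly more in every row), so the smuggler never plays it.
On the remaining 2×2 (Gate-1, Gate-2 vs Route-1, Route-3):
Let the inspector play Gate-1 with probability p. Expected payoff against Route-1: 0p + (-8)(1−p) = 8p − 8; against Route-3: (-5)p + (-1)(1−p) = −4p − 1.
Setting these equal: 8p − 8 = −4p − 1 ⇒ 12p = 7 ⇒ p = 7/12, and the value is (8)·(7/12) − 8 = -10/3.
For the smuggler: with q = P(Route-1), equating Gate-1's and Gate-2's payoffs gives 5q − 5 = −7q − 1 ⇒ q = 1/3.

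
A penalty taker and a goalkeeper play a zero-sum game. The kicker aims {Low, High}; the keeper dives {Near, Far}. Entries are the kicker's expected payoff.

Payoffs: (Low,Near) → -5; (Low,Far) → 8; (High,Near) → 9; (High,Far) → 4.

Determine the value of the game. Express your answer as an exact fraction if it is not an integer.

Row minima: Low → -5, High → 4; maximin = 4.
Column maxima: Near → 9, Far → 8; minimax = 8.
4 ≠ 8, so there is no saddle point; optimal play is mixed.
Let the kicker play Low with probability p. Expected payoff against Near: (-5)p + 9(1−p) = −14p + 9; against Far: 8p + 4(1−p) = 4p + 4.
Setting these equal: −14p + 9 = 4p + 4 ⇒ −18p = -5 ⇒ p = 5/18, and the value is (-14)·(5/18) + 9 = 46/9.
For the keeper: with q = P(Near), equating Low's and High's payoffs gives −13q + 8 = 5q + 4 ⇒ q = 2/9.

46/9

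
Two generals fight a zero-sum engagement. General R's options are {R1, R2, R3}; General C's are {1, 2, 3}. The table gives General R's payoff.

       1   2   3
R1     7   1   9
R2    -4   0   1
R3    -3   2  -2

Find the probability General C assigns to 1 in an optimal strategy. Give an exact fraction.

Row minima: R1 → 1, R2 → -4, R3 → -3; maximin = 1.
Column maxima: 1 → 7, 2 → 2, 3 → 9; minimax = 2.
1 ≠ 2, so there is no saddle point; optimal play is mixed.
R2 is strictly dominated by R1, so General R never plays it.
3 is strictly dominated by 1 (it gives General R strictly more in every row), so General C never plays it.
On the remaining 2×2 (R1, R3 vs 1, 2):
Let General R play R1 with probability p. Expected payoff against 1: 7p + (-3)(1−p) = 10p − 3; against 2: 1p + 2(1−p) = −p + 2.
Setting these equal: 10p − 3 = −p + 2 ⇒ 11p = 5 ⇒ p = 5/11, and the value is (10)·(5/11) − 3 = 17/11.
For General C: with q = P(1), equating R1's and R3's payoffs gives 6q + 1 = −5q + 2 ⇒ q = 1/11.

1/11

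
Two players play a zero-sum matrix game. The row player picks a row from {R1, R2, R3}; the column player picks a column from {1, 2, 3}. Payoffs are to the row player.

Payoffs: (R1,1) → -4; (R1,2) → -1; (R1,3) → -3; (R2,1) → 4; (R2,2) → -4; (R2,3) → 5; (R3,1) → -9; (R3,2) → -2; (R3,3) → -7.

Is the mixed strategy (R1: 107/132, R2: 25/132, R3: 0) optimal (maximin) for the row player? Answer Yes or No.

No

Against 1 this mix gives (107/132)·(-4) + (25/132)·4 = -82/33.
Against 2 this mix gives (107/132)·(-1) + (25/132)·(-4) = -69/44.
Against 3 this mix gives (107/132)·(-3) + (25/132)·5 = -49/33.
The column player will play 1, holding the row player to -82/33. Shifting weight toward the row that does better against 1 would raise this floor (the equalizing mix achieves -20/11 against both 1 and 2), so the proposed strategy is not optimal.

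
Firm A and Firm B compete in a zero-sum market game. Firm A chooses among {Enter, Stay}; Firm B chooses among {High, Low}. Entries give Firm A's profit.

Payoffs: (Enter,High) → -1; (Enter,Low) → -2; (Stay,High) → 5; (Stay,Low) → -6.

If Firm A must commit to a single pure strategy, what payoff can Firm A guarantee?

Row minima: Enter → -2, Stay → -6.
The best of these is -2.

-2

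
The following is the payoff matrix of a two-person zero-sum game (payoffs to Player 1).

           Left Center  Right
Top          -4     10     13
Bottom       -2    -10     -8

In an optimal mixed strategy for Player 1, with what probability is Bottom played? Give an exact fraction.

7/11

Row minima: Top → -4, Bottom → -10; maximin = -4.
Column maxima: Left → -2, Center → 10, Right → 13; minimax = -2.
-4 ≠ -2, so there is no saddle point; optimal play is mixed.
Right is strictly dominated by Center (it gives Player 1 strictly more in every row), so Player 2 never plays it.
On the remaining 2×2 (Top, Bottom vs Left, Center):
Let Player 1 play Top with probability p. Expected payoff against Left: (-4)p + (-2)(1−p) = −2p − 2; against Center: 10p + (-10)(1−p) = 20p − 10.
Setting these equal: −2p − 2 = 20p − 10 ⇒ −22p = -8 ⇒ p = 4/11, and the value is (-2)·(4/11) − 2 = -30/11.
For Player 2: with q = P(Left), equating Top's and Bottom's payoffs gives −14q + 10 = 8q − 10 ⇒ q = 10/11.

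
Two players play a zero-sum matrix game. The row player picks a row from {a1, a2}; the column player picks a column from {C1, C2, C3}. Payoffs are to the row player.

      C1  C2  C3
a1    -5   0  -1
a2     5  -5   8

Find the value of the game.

-5/3

Row minima: a1 → -5, a2 → -5; maximin = -5.
Column maxima: C1 → 5, C2 → 0, C3 → 8; minimax = 0.
-5 ≠ 0, so there is no saddle point; optimal play is mixed.
C3 is strictly dominated by C1 (it gives the row player strictly more in every row), so the column player never plays it.
On the remaining 2×2 (a1, a2 vs C1, C2):
Let the row player play a1 with probability p. Expected payoff against C1: (-5)p + 5(1−p) = −10p + 5; against C2: 0p + (-5)(1−p) = 5p − 5.
Setting these equal: −10p + 5 = 5p − 5 ⇒ −15p = -10 ⇒ p = 2/3, and the value is (-10)·(2/3) + 5 = -5/3.
For the column player: with q = P(C1), equating a1's and a2's payoffs gives −5q = 10q − 5 ⇒ q = 1/3.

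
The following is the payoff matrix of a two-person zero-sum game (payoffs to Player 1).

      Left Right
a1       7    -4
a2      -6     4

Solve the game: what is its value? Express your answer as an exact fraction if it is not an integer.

4/21

Row minima: a1 → -4, a2 → -6; maximin = -4.
Column maxima: Left → 7, Right → 4; minimax = 4.
-4 ≠ 4, so there is no saddle point; optimal play is mixed.
Let Player 1 play a1 with probability p. Expected payoff against Left: 7p + (-6)(1−p) = 13p − 6; against Right: (-4)p + 4(1−p) = −8p + 4.
Setting these equal: 13p − 6 = −8p + 4 ⇒ 21p = 10 ⇒ p = 10/21, and the value is (13)·(10/21) − 6 = 4/21.
For Player 2: with q = P(Left), equating a1's and a2's payoffs gives 11q − 4 = −10q + 4 ⇒ q = 8/21.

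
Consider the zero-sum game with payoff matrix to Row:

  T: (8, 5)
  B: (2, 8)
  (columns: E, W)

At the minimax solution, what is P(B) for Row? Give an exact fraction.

1/3

Row minima: T → 5, B → 2; maximin = 5.
Column maxima: E → 8, W → 8; minimax = 8.
5 ≠ 8, so there is no saddle point; optimal play is mixed.
Let Row play T with probability p. Expected payoff against E: 8p + 2(1−p) = 6p + 2; against W: 5p + 8(1−p) = −3p + 8.
Setting these equal: 6p + 2 = −3p + 8 ⇒ 9p = 6 ⇒ p = 2/3, and the value is (6)·(2/3) + 2 = 6.
For Column: with q = P(E), equating T's and B's payoffs gives 3q + 5 = −6q + 8 ⇒ q = 1/3.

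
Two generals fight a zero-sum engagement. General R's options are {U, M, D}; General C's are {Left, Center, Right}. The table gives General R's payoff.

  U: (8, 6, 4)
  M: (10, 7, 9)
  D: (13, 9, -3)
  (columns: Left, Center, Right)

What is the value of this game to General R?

51/7

Row minima: U → 4, M → 7, D → -3; maximin = 7.
Column maxima: Left → 13, Center → 9, Right → 9; minimax = 9.
7 ≠ 9, so there is no saddle point; optimal play is mixed.
U is strictly dominated by M, so General R never plays it.
Left is strictly dominated by Center (it gives General R strictly more in every row), so General C never plays it.
On the remaining 2×2 (M, D vs Center, Right):
Let General R play M with probability p. Expected payoff against Center: 7p + 9(1−p) = −2p + 9; against Right: 9p + (-3)(1−p) = 12p − 3.
Setting these equal: −2p + 9 = 12p − 3 ⇒ −14p = -12 ⇒ p = 6/7, and the value is (-2)·(6/7) + 9 = 51/7.
For General C: with q = P(Center), equating M's and D's payoffs gives −2q + 9 = 12q − 3 ⇒ q = 6/7.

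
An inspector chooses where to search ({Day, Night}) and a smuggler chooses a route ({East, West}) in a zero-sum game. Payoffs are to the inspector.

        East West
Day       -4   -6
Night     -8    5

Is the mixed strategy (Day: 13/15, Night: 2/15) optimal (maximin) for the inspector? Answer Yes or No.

Against East this mix gives (13/15)·(-4) + (2/15)·(-8) = -68/15.
Against West this mix gives (13/15)·(-6) + (2/15)·5 = -68/15.
All of the smuggler's active replies (East, West) yield -68/15, and no column does worse for the inspector. The mix makes the smuggler indifferent and guarantees -68/15, so it is optimal.

Yes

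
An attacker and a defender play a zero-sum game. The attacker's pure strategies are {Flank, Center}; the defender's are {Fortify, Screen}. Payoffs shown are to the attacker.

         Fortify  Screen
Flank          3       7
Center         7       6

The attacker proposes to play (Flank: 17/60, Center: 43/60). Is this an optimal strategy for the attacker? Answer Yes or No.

Against Fortify this mix gives (17/60)·3 + (43/60)·7 = 88/15.
Against Screen this mix gives (17/60)·7 + (43/60)·6 = 377/60.
The defender will play Fortify, holding the attacker to 88/15. Shifting weight toward the row that does better against Fortify would raise this floor (the equalizing mix achieves 31/5 against both Fortify and Screen), so the proposed strategy is not optimal.

No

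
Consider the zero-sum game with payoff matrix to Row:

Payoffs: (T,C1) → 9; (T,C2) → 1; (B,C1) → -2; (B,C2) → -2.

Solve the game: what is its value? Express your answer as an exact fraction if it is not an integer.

Row minima: T → 1, B → -2; maximin = 1.
Column maxima: C1 → 9, C2 → 1; minimax = 1.
Since maximin = minimax = 1, there is a saddle point and the value is 1.

1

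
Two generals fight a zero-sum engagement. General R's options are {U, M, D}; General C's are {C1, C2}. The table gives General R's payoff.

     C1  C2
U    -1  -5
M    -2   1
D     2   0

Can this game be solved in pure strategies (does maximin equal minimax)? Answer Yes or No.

Row minima: U → -5, M → -2, D → 0; maximin = 0.
Column maxima: C1 → 2, C2 → 1; minimax = 1.
0 ≠ 1, so no pure-strategy equilibrium exists.

No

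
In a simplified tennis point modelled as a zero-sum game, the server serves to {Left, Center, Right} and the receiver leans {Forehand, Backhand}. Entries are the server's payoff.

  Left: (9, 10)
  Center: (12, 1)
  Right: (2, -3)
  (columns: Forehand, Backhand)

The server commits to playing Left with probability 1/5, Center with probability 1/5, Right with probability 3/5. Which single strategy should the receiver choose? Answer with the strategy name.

If the receiver plays Forehand, the server's expected payoff is (1/5)·9 + (1/5)·12 + (3/5)·2 = 27/5.
If the receiver plays Backhand, the server's expected payoff is (1/5)·10 + (1/5)·1 + (3/5)·(-3) = 2/5.
The receiver minimizes the server's payoff; the smallest is 2/5, so the best response is Backhand.

Backhand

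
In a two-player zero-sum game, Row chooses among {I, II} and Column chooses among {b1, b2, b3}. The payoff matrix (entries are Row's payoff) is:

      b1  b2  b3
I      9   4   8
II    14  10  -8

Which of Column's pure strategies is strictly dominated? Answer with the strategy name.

b2 holds Row's payoff strictly below b1 in every row: 4 < 9, 10 < 14.
So b1 is strictly dominated for Column.

b1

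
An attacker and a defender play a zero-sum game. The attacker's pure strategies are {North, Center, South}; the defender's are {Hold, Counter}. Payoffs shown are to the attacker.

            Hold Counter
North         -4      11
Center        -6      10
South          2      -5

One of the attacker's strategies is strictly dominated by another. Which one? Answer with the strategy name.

North gives a strictly higher payoff than Center against every column: -4 > -6, 11 > 10.
So Center is strictly dominated and the attacker never plays it.

Center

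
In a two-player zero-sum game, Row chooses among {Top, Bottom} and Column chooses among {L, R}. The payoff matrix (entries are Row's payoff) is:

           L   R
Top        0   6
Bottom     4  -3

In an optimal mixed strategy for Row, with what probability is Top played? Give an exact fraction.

Row minima: Top → 0, Bottom → -3; maximin = 0.
Column maxima: L → 4, R → 6; minimax = 4.
0 ≠ 4, so there is no saddle point; optimal play is mixed.
Let Row play Top with probability p. Expected payoff against L: 0p + 4(1−p) = −4p + 4; against R: 6p + (-3)(1−p) = 9p − 3.
Setting these equal: −4p + 4 = 9p − 3 ⇒ −13p = -7 ⇒ p = 7/13, and the value is (-4)·(7/13) + 4 = 24/13.
For Column: with q = P(L), equating Top's and Bottom's payoffs gives −6q + 6 = 7q − 3 ⇒ q = 9/13.

7/13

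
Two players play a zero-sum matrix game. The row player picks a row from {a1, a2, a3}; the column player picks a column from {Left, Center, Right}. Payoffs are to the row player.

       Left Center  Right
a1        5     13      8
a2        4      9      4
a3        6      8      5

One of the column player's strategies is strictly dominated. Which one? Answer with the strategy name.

Left holds the row player's payoff strictly below Center in every row: 5 < 13, 4 < 9, 6 < 8.
So Center is strictly dominated for the column player.

Center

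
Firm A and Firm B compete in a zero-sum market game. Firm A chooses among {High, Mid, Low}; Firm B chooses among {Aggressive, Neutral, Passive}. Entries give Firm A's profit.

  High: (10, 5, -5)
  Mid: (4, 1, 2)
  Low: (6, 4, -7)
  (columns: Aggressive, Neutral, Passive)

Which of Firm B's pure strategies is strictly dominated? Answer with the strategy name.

Aggressive

Neutral holds Firm A's payoff strictly below Aggressive in every row: 5 < 10, 1 < 4, 4 < 6.
So Aggressive is strictly dominated for Firm B.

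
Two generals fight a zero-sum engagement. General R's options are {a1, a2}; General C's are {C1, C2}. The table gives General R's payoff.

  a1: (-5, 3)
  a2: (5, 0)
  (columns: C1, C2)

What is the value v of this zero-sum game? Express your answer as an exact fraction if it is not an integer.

15/13

Row minima: a1 → -5, a2 → 0; maximin = 0.
Column maxima: C1 → 5, C2 → 3; minimax = 3.
0 ≠ 3, so there is no saddle point; optimal play is mixed.
Let General R play a1 with probability p. Expected payoff against C1: (-5)p + 5(1−p) = −10p + 5; against C2: 3p + 0(1−p) = 3p.
Setting these equal: −10p + 5 = 3p ⇒ −13p = -5 ⇒ p = 5/13, and the value is (-10)·(5/13) + 5 = 15/13.
For General C: with q = P(C1), equating a1's and a2's payoffs gives −8q + 3 = 5q ⇒ q = 3/13.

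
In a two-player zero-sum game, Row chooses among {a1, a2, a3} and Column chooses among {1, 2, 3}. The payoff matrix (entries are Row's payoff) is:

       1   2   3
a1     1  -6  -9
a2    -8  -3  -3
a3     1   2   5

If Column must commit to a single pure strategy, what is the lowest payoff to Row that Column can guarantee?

1

Column maxima: 1 → 1, 2 → 2, 3 → 5.
The smallest of these is 1.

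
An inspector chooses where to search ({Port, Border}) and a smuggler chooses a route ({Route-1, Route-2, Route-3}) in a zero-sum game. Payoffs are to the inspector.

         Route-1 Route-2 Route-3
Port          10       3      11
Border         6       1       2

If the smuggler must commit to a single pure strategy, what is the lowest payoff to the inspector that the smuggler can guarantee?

3

Column maxima: Route-1 → 10, Route-2 → 3, Route-3 → 11.
The smallest of these is 3.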